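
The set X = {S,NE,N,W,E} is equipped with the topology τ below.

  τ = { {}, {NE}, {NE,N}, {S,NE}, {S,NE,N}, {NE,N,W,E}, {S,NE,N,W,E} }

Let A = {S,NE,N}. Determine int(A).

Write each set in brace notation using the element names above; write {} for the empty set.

U open, U⊆A: {}, {NE}, {S,NE}, {NE,N}, {S,NE,N}. int(A) = ⋃ = {S,NE,N}

{S,NE,N}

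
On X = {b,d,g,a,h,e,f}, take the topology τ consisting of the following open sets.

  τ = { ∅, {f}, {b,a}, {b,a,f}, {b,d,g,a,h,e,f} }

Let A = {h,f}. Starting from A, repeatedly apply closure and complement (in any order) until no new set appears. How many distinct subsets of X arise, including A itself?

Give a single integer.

6

X∖A={b,d,g,a,e}, int(X∖A)={b,a}, hence cl(A)={d,g,h,e,f}
Orbit (k=closure, c=complement):
  1. A     = {h,f}
  2. kA    = {d,g,h,e,f}
  3. cA    = {b,d,g,a,e}
  4. ckA   = {b,a}
  5. kcA   = {b,d,g,a,h,e}
  6. ckcA  = {f}
(closed under both — stop)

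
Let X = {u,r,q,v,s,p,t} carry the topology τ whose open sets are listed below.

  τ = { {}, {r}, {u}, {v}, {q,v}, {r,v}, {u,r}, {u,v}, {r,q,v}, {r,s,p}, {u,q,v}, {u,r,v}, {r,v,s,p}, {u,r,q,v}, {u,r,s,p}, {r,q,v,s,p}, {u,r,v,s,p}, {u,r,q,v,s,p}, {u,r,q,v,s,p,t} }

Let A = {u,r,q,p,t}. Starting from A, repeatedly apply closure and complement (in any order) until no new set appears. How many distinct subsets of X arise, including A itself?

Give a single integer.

10

closure: X∖int(X∖A) = X∖{v} = {u,r,q,s,p,t}
Let k=closure and c=complement:
  1. A     = {u,r,q,p,t}
  2. kA    = {u,r,q,s,p,t}
  3. cA    = {v,s}
  4. ckA   = {v}
  5. kcA   = {q,v,s,p,t}
  6. kckA  = {q,v,t}
  7. ckcA  = {u,r}
  8. ckckA = {u,r,s,p}
  9. kckcA = {u,r,s,p,t}
  10. ckckcA = {q,v}
— saturated at 10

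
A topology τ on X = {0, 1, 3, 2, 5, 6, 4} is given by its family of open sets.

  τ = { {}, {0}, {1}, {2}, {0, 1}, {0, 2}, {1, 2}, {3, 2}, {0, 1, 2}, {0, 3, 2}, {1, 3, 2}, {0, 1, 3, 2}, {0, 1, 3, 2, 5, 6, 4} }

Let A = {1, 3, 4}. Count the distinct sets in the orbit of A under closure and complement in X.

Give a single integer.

complement {0, 2, 5, 6}; its interior {0, 2}; cl(A) = X∖{0, 2} = {1, 3, 5, 6, 4}
With k = closure, c = complement:
  1. A     = {1, 3, 4}
  2. kA    = {1, 3, 5, 6, 4}
  3. cA    = {0, 2, 5, 6}
  4. ckA   = {0, 2}
  5. kcA   = {0, 3, 2, 5, 6, 4}
  6. ckcA  = {1}
  7. kckcA = {1, 5, 6, 4}
  8. ckckcA = {0, 3, 2}
k, c of each give nothing new

8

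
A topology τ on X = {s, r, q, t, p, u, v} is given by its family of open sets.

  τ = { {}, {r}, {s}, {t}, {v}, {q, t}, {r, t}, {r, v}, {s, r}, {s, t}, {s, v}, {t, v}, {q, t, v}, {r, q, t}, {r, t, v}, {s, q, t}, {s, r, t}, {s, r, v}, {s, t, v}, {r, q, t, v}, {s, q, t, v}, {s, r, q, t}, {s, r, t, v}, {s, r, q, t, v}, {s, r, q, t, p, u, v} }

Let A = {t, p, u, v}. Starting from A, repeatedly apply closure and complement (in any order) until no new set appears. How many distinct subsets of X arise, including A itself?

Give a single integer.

8

X∖A={s, r, q}, int(X∖A)={s, r}, hence cl(A)={q, t, p, u, v}
Orbit (k=closure, c=complement):
  1. A     = {t, p, u, v}
  2. kA    = {q, t, p, u, v}
  3. cA    = {s, r, q}
  4. ckA   = {s, r}
  5. kcA   = {s, r, q, p, u}
  6. kckA  = {s, r, p, u}
  7. ckcA  = {t, v}
  8. ckckA = {q, t, v}
(closed under both — stop)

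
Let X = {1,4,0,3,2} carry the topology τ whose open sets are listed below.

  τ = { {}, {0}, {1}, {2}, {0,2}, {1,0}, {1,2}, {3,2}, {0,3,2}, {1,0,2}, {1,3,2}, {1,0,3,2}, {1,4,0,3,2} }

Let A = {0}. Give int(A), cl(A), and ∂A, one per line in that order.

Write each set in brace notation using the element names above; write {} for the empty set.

int(A) = {0}
cl(A)  = {4,0}
∂A     = {4}

opens ⊆ A: {}, {0}; union → int = {0}
complement {1,4,3,2}; its interior {1,3,2}; cl(A) = X∖{1,3,2} = {4,0}
boundary = {4,0} ∖ {0} = {4}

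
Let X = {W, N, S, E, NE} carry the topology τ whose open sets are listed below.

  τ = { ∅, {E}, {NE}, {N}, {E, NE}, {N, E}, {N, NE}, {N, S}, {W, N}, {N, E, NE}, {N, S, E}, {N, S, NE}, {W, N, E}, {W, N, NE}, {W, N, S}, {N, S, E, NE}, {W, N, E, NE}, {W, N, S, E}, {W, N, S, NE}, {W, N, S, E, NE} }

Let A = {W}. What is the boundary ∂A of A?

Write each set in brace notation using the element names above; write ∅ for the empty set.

{W}

U open, U⊆A: ∅. int(A) = ⋃ = ∅
X∖A={N, S, E, NE}, int(X∖A)={N, S, E, NE}, hence cl(A)={W}
∂A: remove int from cl → {W}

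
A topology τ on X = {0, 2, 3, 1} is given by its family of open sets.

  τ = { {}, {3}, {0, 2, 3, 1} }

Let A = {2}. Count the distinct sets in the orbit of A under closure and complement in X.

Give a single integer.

6

cl via duality: int({0, 3, 1}) = {3}, so X∖{3} = {0, 2, 1}
Write k for closure, c for complement:
  1. A     = {2}
  2. kA    = {0, 2, 1}
  3. cA    = {0, 3, 1}
  4. ckA   = {3}
  5. kcA   = {0, 2, 3, 1}
  6. ckcA  = {}
applying k or c yields no new set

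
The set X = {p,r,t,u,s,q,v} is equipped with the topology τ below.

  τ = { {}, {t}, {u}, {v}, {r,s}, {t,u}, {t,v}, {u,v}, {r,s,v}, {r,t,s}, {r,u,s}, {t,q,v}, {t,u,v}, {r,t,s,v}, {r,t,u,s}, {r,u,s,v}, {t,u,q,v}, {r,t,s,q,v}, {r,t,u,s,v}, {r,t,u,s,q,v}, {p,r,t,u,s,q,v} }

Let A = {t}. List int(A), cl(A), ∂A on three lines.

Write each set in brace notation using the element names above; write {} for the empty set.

int(A) = {t}
cl(A)  = {p,t,q}
∂A     = {p,q}

open subsets of A: {}, {t}; so int(A) = {t}
closure: X∖int(X∖A) = X∖{r,u,s,v} = {p,t,q}
∂A = {p,t,q} minus {t} = {p,q}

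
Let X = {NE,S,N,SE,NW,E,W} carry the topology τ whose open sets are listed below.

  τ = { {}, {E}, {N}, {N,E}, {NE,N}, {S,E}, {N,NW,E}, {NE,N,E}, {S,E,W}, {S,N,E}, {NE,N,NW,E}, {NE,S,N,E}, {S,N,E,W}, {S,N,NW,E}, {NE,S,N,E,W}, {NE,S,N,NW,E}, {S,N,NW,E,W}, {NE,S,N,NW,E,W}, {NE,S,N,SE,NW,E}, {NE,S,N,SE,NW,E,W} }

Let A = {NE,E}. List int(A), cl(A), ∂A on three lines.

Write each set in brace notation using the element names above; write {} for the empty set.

int(A) = {E}
cl(A)  = {NE,S,SE,NW,E,W}
∂A     = {NE,S,SE,NW,W}

U open, U⊆A: {}, {E}. int(A) = ⋃ = {E}
X∖A={S,N,SE,NW,W}, int(X∖A)={N}, hence cl(A)={NE,S,SE,NW,E,W}
∂A: remove int from cl → {NE,S,SE,NW,W}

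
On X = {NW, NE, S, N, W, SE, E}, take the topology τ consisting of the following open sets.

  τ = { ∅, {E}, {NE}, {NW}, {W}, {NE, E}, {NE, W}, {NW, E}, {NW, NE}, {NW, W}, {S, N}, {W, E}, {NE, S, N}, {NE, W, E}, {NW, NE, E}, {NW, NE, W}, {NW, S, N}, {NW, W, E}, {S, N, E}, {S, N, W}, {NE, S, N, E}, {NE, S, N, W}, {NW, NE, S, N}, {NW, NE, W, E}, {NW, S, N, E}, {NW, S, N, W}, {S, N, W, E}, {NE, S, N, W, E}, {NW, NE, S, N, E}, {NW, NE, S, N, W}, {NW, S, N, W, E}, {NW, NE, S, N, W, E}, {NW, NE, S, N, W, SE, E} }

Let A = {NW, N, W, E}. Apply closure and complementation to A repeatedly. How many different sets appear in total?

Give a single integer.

10

complement {NE, S, SE}; its interior {NE}; cl(A) = X∖{NE} = {NW, S, N, W, SE, E}
With k = closure, c = complement:
  1. A     = {NW, N, W, E}
  2. kA    = {NW, S, N, W, SE, E}
  3. cA    = {NE, S, SE}
  4. ckA   = {NE}
  5. kcA   = {NE, S, N, SE}
  6. kckA  = {NE, SE}
  7. ckcA  = {NW, W, E}
  8. ckckA = {NW, S, N, W, E}
  9. kckcA = {NW, W, SE, E}
  10. ckckcA = {NE, S, N}
k, c of each give nothing new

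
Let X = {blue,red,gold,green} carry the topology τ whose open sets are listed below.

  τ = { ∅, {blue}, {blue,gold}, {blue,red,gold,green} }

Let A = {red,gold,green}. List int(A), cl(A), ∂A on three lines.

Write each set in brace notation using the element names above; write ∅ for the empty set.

U open, U⊆A: ∅. int(A) = ⋃ = ∅
X∖A={blue}, int(X∖A)={blue}, hence cl(A)={red,gold,green}
∂A: remove int from cl → {red,gold,green}

int(A) = ∅
cl(A)  = {red,gold,green}
∂A     = {red,gold,green}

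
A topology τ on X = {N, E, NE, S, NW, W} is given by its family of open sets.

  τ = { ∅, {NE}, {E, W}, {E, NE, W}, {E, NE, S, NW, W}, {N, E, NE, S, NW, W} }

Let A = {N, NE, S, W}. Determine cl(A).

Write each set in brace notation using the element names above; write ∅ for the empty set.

{N, E, NE, S, NW, W}

closure: X∖int(X∖A) = X∖∅ = {N, E, NE, S, NW, W}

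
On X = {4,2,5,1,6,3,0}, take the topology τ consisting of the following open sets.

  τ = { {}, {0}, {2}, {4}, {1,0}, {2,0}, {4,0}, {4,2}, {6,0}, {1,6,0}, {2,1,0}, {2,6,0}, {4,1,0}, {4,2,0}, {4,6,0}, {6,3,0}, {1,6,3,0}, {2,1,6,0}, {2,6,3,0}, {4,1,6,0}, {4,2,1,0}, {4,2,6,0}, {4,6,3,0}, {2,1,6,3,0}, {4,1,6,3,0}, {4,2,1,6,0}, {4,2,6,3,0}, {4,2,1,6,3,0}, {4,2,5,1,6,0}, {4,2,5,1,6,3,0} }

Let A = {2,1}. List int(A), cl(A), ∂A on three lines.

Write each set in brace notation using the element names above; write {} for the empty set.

int(A) = {2}
cl(A)  = {2,5,1}
∂A     = {5,1}

open subsets of A: {}, {2}; so int(A) = {2}
closure: X∖int(X∖A) = X∖{4,6,3,0} = {2,5,1}
∂A = {2,5,1} minus {2} = {5,1}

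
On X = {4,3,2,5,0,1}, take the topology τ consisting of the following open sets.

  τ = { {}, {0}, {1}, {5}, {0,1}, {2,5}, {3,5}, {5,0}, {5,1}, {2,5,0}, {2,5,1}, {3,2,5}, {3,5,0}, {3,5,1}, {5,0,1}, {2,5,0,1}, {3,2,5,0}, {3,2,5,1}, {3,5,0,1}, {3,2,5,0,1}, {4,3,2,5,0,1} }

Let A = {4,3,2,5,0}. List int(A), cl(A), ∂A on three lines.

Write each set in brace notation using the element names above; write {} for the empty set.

int(A) = {3,2,5,0}
cl(A)  = {4,3,2,5,0}
∂A     = {4}

open subsets of A: {}, {0}, {5}, {3,5}, {2,5}, {5,0}, {3,2,5}, {3,5,0}, {2,5,0}, {3,2,5,0}; so int(A) = {3,2,5,0}
closure: X∖int(X∖A) = X∖{1} = {4,3,2,5,0}
∂A = {4,3,2,5,0} minus {3,2,5,0} = {4}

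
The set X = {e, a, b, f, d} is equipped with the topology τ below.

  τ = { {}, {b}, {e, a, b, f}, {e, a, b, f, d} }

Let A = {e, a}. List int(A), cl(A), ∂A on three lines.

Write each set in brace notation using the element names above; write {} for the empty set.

int(A) = {}
cl(A)  = {e, a, f, d}
∂A     = {e, a, f, d}

open subsets of A: {}; so int(A) = {}
closure: X∖int(X∖A) = X∖{b} = {e, a, f, d}
∂A = {e, a, f, d} minus {} = {e, a, f, d}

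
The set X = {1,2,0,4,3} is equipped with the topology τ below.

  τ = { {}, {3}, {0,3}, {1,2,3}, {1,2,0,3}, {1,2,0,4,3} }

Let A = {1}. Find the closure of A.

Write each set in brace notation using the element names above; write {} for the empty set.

closure: X∖int(X∖A) = X∖{0,3} = {1,2,4}

{1,2,4}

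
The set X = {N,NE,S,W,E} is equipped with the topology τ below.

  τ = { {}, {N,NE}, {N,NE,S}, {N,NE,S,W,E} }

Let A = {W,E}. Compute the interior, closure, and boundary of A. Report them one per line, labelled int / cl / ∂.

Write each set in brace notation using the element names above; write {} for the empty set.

interior: largest open inside A is {} (from {})
cl via duality: int({N,NE,S}) = {N,NE,S}, so X∖{N,NE,S} = {W,E}
cl∖int = {W,E}

int(A) = {}
cl(A)  = {W,E}
∂A     = {W,E}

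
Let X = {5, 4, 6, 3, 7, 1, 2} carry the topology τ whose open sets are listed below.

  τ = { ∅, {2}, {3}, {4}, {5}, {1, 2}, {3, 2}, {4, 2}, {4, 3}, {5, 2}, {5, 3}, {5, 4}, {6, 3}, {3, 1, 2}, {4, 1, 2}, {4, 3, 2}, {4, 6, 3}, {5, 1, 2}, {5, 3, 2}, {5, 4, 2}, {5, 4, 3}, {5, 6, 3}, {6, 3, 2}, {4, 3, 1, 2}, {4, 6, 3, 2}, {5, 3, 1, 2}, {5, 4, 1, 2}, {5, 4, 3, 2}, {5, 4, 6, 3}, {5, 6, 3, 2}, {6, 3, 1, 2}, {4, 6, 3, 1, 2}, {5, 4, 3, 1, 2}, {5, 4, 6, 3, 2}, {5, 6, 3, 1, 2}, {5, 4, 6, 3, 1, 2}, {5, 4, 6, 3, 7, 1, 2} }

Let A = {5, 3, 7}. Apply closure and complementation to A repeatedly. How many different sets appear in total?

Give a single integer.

8

complement {4, 6, 1, 2}; its interior {4, 1, 2}; cl(A) = X∖{4, 1, 2} = {5, 6, 3, 7}
With k = closure, c = complement:
  1. A     = {5, 3, 7}
  2. kA    = {5, 6, 3, 7}
  3. cA    = {4, 6, 1, 2}
  4. ckA   = {4, 1, 2}
  5. kcA   = {4, 6, 7, 1, 2}
  6. kckA  = {4, 7, 1, 2}
  7. ckcA  = {5, 3}
  8. ckckA = {5, 6, 3}
k, c of each give nothing new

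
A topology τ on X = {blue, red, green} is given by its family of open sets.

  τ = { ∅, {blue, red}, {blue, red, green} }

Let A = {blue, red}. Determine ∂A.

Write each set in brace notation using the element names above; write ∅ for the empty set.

{green}

U open, U⊆A: ∅, {blue, red}. int(A) = ⋃ = {blue, red}
X∖A={green}, int(X∖A)=∅, hence cl(A)={blue, red, green}
∂A: remove int from cl → {green}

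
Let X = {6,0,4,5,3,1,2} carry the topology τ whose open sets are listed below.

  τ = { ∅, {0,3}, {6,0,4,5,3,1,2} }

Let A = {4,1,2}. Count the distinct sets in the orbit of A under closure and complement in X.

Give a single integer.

6

X∖A={6,0,5,3}, int(X∖A)={0,3}, hence cl(A)={6,4,5,1,2}
Orbit (k=closure, c=complement):
  1. A     = {4,1,2}
  2. kA    = {6,4,5,1,2}
  3. cA    = {6,0,5,3}
  4. ckA   = {0,3}
  5. kcA   = {6,0,4,5,3,1,2}
  6. ckcA  = ∅
(closed under both — stop)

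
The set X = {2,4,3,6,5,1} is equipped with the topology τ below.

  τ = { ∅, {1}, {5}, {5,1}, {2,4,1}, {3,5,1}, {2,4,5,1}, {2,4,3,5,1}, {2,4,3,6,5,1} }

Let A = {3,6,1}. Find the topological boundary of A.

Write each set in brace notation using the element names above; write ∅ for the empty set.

opens ⊆ A: ∅, {1}; union → int = {1}
complement {2,4,5}; its interior {5}; cl(A) = X∖{5} = {2,4,3,6,1}
boundary = {2,4,3,6,1} ∖ {1} = {2,4,3,6}

{2,4,3,6}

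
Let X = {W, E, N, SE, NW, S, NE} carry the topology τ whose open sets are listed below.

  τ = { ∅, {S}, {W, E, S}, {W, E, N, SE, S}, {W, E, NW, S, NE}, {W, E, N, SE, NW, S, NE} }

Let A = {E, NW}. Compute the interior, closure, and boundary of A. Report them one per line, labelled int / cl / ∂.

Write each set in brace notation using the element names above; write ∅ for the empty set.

int(A) = ∅
cl(A)  = {W, E, N, SE, NW, NE}
∂A     = {W, E, N, SE, NW, NE}

U open, U⊆A: ∅. int(A) = ⋃ = ∅
X∖A={W, N, SE, S, NE}, int(X∖A)={S}, hence cl(A)={W, E, N, SE, NW, NE}
∂A: remove int from cl → {W, E, N, SE, NW, NE}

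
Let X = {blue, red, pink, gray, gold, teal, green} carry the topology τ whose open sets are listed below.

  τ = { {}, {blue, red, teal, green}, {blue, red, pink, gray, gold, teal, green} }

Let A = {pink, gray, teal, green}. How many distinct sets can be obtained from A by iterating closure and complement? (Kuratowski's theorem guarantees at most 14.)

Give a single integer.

complement {blue, red, gold}; its interior {}; cl(A) = X∖{} = {blue, red, pink, gray, gold, teal, green}
With k = closure, c = complement:
  1. A     = {pink, gray, teal, green}
  2. kA    = {blue, red, pink, gray, gold, teal, green}
  3. cA    = {blue, red, gold}
  4. ckA   = {}
k, c of each give nothing new

4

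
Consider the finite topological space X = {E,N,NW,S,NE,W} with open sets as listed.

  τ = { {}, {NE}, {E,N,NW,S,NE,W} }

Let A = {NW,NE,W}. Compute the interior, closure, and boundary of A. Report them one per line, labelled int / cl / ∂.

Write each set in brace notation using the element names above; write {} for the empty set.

U open, U⊆A: {}, {NE}. int(A) = ⋃ = {NE}
X∖A={E,N,S}, int(X∖A)={}, hence cl(A)={E,N,NW,S,NE,W}
∂A: remove int from cl → {E,N,NW,S,W}

int(A) = {NE}
cl(A)  = {E,N,NW,S,NE,W}
∂A     = {E,N,NW,S,W}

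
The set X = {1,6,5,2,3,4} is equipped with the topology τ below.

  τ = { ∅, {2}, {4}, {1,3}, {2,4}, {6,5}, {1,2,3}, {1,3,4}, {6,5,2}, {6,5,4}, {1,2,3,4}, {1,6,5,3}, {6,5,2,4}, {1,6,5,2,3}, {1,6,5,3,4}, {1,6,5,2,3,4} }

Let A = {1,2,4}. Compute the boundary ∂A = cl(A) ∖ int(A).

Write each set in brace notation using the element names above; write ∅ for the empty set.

{1,3}

interior: largest open inside A is {2,4} (from ∅, {4}, {2}, {2,4})
cl via duality: int({6,5,3}) = {6,5}, so X∖{6,5} = {1,2,3,4}
cl∖int = {1,3}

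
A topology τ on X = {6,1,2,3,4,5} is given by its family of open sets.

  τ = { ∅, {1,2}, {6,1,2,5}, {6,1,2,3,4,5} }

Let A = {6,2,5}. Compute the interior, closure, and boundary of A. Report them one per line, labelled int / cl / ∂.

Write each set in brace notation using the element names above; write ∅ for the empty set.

int(A) = ∅
cl(A)  = {6,1,2,3,4,5}
∂A     = {6,1,2,3,4,5}

opens ⊆ A: ∅; union → int = ∅
complement {1,3,4}; its interior ∅; cl(A) = X∖∅ = {6,1,2,3,4,5}
boundary = {6,1,2,3,4,5} ∖ ∅ = {6,1,2,3,4,5}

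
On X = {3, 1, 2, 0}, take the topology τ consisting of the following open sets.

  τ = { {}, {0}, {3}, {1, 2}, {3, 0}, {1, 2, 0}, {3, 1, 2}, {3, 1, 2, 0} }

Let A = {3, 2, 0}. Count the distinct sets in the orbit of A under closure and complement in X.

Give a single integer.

X∖A={1}, int(X∖A)={}, hence cl(A)={3, 1, 2, 0}
Orbit (k=closure, c=complement):
  1. A     = {3, 2, 0}
  2. kA    = {3, 1, 2, 0}
  3. cA    = {1}
  4. ckA   = {}
  5. kcA   = {1, 2}
  6. ckcA  = {3, 0}
(closed under both — stop)

6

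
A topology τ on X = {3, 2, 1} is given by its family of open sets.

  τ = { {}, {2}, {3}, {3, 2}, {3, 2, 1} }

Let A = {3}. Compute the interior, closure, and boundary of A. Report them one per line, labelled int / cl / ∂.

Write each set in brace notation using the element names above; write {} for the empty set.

opens ⊆ A: {}, {3}; union → int = {3}
complement {2, 1}; its interior {2}; cl(A) = X∖{2} = {3, 1}
boundary = {3, 1} ∖ {3} = {1}

int(A) = {3}
cl(A)  = {3, 1}
∂A     = {1}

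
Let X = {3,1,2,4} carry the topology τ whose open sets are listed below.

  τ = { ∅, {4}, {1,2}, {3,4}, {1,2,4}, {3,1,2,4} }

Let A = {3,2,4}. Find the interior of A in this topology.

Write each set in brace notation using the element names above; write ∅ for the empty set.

{3,4}

open subsets of A: ∅, {4}, {3,4}; so int(A) = {3,4}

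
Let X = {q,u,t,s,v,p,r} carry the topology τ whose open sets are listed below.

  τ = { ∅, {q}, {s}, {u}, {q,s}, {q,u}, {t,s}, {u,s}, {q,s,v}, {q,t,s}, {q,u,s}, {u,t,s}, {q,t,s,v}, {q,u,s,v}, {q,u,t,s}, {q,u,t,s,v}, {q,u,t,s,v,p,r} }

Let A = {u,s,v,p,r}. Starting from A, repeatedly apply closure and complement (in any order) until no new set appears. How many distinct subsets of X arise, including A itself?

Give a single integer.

complement {q,t}; its interior {q}; cl(A) = X∖{q} = {u,t,s,v,p,r}
With k = closure, c = complement:
  1. A     = {u,s,v,p,r}
  2. kA    = {u,t,s,v,p,r}
  3. cA    = {q,t}
  4. ckA   = {q}
  5. kcA   = {q,t,v,p,r}
  6. kckA  = {q,v,p,r}
  7. ckcA  = {u,s}
  8. ckckA = {u,t,s}
k, c of each give nothing new

8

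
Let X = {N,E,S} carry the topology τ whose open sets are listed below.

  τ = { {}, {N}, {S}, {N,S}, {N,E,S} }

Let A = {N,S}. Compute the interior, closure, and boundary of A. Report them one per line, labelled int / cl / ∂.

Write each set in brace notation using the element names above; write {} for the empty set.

opens ⊆ A: {}, {S}, {N}, {N,S}; union → int = {N,S}
complement {E}; its interior {}; cl(A) = X∖{} = {N,E,S}
boundary = {N,E,S} ∖ {N,S} = {E}

int(A) = {N,S}
cl(A)  = {N,E,S}
∂A     = {E}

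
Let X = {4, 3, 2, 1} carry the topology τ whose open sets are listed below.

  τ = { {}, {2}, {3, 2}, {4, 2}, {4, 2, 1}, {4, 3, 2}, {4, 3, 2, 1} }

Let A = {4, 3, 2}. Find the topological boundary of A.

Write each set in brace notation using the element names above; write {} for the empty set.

{1}

interior: largest open inside A is {4, 3, 2} (from {}, {2}, {3, 2}, {4, 2}, {4, 3, 2})
cl via duality: int({1}) = {}, so X∖{} = {4, 3, 2, 1}
cl∖int = {1}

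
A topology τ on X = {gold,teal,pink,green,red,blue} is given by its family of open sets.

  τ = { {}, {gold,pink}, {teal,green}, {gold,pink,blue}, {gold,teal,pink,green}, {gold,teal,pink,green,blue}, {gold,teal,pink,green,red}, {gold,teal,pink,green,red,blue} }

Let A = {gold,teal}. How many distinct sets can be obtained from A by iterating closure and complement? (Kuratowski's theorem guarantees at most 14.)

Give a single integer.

4

closure: X∖int(X∖A) = X∖{} = {gold,teal,pink,green,red,blue}
Let k=closure and c=complement:
  1. A     = {gold,teal}
  2. kA    = {gold,teal,pink,green,red,blue}
  3. cA    = {pink,green,red,blue}
  4. ckA   = {}
— saturated at 4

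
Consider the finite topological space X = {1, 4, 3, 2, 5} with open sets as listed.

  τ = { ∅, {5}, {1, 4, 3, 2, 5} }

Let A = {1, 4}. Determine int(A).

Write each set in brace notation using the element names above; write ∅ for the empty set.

∅

interior: largest open inside A is ∅ (from ∅)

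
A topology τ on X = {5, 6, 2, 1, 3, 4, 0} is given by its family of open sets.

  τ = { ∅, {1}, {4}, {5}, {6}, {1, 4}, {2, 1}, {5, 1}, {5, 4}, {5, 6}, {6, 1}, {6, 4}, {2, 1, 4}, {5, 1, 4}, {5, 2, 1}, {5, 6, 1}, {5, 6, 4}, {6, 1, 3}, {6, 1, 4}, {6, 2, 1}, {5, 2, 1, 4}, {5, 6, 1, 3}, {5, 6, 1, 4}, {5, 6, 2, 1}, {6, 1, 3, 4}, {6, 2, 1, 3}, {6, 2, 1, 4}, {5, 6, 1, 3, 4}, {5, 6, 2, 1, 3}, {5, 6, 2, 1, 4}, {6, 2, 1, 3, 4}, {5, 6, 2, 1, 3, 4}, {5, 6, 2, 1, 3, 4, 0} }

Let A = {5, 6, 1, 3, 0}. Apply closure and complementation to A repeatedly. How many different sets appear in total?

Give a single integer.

8

closure: X∖int(X∖A) = X∖{4} = {5, 6, 2, 1, 3, 0}
Let k=closure and c=complement:
  1. A     = {5, 6, 1, 3, 0}
  2. kA    = {5, 6, 2, 1, 3, 0}
  3. cA    = {2, 4}
  4. ckA   = {4}
  5. kcA   = {2, 4, 0}
  6. kckA  = {4, 0}
  7. ckcA  = {5, 6, 1, 3}
  8. ckckA = {5, 6, 2, 1, 3}
— saturated at 8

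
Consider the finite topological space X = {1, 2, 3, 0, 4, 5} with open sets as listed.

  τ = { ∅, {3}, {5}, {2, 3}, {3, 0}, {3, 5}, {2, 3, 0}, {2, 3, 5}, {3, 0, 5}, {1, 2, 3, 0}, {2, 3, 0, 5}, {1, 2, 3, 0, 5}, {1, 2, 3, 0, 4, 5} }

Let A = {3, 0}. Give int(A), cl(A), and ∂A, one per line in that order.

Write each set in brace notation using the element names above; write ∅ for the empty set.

opens ⊆ A: ∅, {3}, {3, 0}; union → int = {3, 0}
complement {1, 2, 4, 5}; its interior {5}; cl(A) = X∖{5} = {1, 2, 3, 0, 4}
boundary = {1, 2, 3, 0, 4} ∖ {3, 0} = {1, 2, 4}

int(A) = {3, 0}
cl(A)  = {1, 2, 3, 0, 4}
∂A     = {1, 2, 4}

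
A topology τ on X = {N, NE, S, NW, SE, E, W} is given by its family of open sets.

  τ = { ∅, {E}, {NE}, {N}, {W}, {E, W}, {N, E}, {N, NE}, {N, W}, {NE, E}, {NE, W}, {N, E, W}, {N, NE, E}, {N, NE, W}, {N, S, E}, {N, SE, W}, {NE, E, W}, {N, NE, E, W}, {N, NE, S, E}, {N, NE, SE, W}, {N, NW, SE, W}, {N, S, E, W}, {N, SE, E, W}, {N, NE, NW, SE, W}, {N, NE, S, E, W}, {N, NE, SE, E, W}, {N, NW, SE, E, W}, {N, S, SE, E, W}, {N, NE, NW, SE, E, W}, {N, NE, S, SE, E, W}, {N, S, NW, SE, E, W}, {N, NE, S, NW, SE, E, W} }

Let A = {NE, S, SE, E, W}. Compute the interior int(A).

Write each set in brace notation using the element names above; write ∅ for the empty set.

{NE, E, W}

U open, U⊆A: ∅, {E}, {NE}, {W}, {NE, E}, {E, W}, {NE, W}, {NE, E, W}. int(A) = ⋃ = {NE, E, W}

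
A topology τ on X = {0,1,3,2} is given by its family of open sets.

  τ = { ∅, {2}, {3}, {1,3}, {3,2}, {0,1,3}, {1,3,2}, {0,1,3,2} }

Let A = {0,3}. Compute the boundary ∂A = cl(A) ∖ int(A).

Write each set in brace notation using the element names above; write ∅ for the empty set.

{0,1}

opens ⊆ A: ∅, {3}; union → int = {3}
complement {1,2}; its interior {2}; cl(A) = X∖{2} = {0,1,3}
boundary = {0,1,3} ∖ {3} = {0,1}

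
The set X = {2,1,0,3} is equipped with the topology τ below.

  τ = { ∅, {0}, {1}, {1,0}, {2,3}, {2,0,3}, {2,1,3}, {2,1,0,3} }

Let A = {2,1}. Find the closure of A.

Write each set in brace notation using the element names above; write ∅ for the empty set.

{2,1,3}

complement {0,3}; its interior {0}; cl(A) = X∖{0} = {2,1,3}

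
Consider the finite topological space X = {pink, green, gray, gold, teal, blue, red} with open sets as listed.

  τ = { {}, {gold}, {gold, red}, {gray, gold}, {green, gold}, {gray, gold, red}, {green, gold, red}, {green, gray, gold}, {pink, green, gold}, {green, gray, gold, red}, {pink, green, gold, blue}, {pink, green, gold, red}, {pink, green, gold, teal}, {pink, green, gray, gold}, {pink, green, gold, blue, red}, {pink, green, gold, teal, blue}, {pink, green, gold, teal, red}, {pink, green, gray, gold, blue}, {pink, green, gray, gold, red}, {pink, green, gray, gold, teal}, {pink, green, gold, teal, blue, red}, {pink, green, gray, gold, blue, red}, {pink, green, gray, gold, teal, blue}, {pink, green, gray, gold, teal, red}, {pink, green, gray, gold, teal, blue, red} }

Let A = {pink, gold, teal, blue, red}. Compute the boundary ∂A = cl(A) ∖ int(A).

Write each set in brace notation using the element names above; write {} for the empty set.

{pink, green, gray, teal, blue}

open subsets of A: {}, {gold}, {gold, red}; so int(A) = {gold, red}
closure: X∖int(X∖A) = X∖{} = {pink, green, gray, gold, teal, blue, red}
∂A = {pink, green, gray, gold, teal, blue, red} minus {gold, red} = {pink, green, gray, teal, blue}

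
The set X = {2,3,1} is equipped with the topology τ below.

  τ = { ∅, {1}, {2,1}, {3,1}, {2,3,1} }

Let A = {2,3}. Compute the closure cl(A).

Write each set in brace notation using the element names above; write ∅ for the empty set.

closure: X∖int(X∖A) = X∖{1} = {2,3}

{2,3}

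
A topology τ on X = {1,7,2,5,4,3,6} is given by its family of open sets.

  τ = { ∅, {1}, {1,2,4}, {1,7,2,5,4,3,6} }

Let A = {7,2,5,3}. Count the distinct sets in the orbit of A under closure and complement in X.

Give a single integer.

6

X∖A={1,4,6}, int(X∖A)={1}, hence cl(A)={7,2,5,4,3,6}
Orbit (k=closure, c=complement):
  1. A     = {7,2,5,3}
  2. kA    = {7,2,5,4,3,6}
  3. cA    = {1,4,6}
  4. ckA   = {1}
  5. kcA   = {1,7,2,5,4,3,6}
  6. ckcA  = ∅
(closed under both — stop)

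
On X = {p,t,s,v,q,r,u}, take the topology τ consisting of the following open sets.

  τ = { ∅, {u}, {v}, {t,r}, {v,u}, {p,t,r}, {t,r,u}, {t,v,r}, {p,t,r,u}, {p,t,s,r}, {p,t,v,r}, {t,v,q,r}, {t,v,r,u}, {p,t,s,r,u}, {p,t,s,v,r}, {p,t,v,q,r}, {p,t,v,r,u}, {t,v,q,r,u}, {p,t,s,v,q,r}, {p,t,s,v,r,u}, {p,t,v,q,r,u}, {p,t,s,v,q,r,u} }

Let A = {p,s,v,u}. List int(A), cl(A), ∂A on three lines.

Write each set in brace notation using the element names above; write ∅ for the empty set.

U open, U⊆A: ∅, {v}, {u}, {v,u}. int(A) = ⋃ = {v,u}
X∖A={t,q,r}, int(X∖A)={t,r}, hence cl(A)={p,s,v,q,u}
∂A: remove int from cl → {p,s,q}

int(A) = {v,u}
cl(A)  = {p,s,v,q,u}
∂A     = {p,s,q}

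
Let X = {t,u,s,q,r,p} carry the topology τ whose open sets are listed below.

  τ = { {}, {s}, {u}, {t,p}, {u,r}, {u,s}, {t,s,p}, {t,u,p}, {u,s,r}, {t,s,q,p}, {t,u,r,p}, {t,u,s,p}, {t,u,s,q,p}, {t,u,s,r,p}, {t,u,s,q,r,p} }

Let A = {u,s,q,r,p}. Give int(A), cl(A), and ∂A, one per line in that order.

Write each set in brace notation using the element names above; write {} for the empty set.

U open, U⊆A: {}, {u}, {s}, {u,r}, {u,s}, {u,s,r}. int(A) = ⋃ = {u,s,r}
X∖A={t}, int(X∖A)={}, hence cl(A)={t,u,s,q,r,p}
∂A: remove int from cl → {t,q,p}

int(A) = {u,s,r}
cl(A)  = {t,u,s,q,r,p}
∂A     = {t,q,p}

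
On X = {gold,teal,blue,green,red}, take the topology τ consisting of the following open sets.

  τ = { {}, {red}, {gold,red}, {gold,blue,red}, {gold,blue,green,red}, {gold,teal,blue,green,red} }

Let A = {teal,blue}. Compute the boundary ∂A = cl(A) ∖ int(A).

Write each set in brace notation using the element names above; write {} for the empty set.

interior: largest open inside A is {} (from {})
cl via duality: int({gold,green,red}) = {gold,red}, so X∖{gold,red} = {teal,blue,green}
cl∖int = {teal,blue,green}

{teal,blue,green}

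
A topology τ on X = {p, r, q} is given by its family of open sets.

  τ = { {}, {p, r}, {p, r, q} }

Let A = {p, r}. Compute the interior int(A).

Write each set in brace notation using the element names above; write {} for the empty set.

open subsets of A: {}, {p, r}; so int(A) = {p, r}

{p, r}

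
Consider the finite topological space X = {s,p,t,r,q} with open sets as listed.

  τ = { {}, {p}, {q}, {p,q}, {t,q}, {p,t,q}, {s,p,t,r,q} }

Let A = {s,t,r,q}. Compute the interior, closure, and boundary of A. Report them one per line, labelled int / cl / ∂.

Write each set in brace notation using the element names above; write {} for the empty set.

U open, U⊆A: {}, {q}, {t,q}. int(A) = ⋃ = {t,q}
X∖A={p}, int(X∖A)={p}, hence cl(A)={s,t,r,q}
∂A: remove int from cl → {s,r}

int(A) = {t,q}
cl(A)  = {s,t,r,q}
∂A     = {s,r}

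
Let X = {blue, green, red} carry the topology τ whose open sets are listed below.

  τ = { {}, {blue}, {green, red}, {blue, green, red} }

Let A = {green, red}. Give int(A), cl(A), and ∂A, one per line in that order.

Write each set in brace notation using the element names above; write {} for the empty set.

interior: largest open inside A is {green, red} (from {}, {green, red})
cl via duality: int({blue}) = {blue}, so X∖{blue} = {green, red}
cl∖int = {}

int(A) = {green, red}
cl(A)  = {green, red}
∂A     = {}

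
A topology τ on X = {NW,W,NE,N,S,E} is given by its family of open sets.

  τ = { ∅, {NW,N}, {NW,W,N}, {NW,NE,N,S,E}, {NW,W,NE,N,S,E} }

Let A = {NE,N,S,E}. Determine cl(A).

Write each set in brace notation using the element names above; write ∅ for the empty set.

{NW,W,NE,N,S,E}

closure: X∖int(X∖A) = X∖∅ = {NW,W,NE,N,S,E}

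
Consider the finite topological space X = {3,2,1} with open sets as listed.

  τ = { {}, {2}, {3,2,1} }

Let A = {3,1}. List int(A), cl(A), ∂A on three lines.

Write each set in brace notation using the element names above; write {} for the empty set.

interior: largest open inside A is {} (from {})
cl via duality: int({2}) = {2}, so X∖{2} = {3,1}
cl∖int = {3,1}

int(A) = {}
cl(A)  = {3,1}
∂A     = {3,1}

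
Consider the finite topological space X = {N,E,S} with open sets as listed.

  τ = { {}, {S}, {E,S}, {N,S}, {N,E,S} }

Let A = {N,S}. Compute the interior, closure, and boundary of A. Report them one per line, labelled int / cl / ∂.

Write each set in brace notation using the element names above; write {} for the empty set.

open subsets of A: {}, {S}, {N,S}; so int(A) = {N,S}
closure: X∖int(X∖A) = X∖{} = {N,E,S}
∂A = {N,E,S} minus {N,S} = {E}

int(A) = {N,S}
cl(A)  = {N,E,S}
∂A     = {E}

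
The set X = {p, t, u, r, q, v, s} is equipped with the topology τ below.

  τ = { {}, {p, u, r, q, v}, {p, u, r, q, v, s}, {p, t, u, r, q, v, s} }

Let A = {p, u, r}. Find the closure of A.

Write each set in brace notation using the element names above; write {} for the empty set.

{p, t, u, r, q, v, s}

cl via duality: int({t, q, v, s}) = {}, so X∖{} = {p, t, u, r, q, v, s}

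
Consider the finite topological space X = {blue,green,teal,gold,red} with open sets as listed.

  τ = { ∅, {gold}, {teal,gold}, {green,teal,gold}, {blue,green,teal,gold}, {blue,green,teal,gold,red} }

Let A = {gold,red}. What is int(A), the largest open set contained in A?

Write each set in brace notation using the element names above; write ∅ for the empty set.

{gold}

U open, U⊆A: ∅, {gold}. int(A) = ⋃ = {gold}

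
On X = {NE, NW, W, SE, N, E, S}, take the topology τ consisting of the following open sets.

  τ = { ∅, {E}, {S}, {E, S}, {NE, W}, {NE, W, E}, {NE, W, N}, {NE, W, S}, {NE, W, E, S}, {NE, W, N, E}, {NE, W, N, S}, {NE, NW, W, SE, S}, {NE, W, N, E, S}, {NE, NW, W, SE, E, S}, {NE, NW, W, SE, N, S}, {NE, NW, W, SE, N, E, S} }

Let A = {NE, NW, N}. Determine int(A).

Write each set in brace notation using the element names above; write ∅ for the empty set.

open subsets of A: ∅; so int(A) = ∅

∅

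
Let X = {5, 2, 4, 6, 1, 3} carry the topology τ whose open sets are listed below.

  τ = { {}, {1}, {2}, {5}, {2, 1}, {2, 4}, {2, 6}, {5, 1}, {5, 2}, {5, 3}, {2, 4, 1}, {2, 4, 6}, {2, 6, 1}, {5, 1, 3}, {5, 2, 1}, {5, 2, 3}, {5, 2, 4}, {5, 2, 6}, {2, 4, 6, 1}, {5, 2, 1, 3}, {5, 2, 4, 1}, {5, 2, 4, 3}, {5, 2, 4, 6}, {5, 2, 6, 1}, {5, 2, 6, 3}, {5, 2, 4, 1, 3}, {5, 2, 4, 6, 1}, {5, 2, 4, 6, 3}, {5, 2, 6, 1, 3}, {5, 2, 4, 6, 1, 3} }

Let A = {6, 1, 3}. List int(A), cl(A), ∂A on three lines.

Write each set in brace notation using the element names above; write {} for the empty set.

int(A) = {1}
cl(A)  = {6, 1, 3}
∂A     = {6, 3}

open subsets of A: {}, {1}; so int(A) = {1}
closure: X∖int(X∖A) = X∖{5, 2, 4} = {6, 1, 3}
∂A = {6, 1, 3} minus {1} = {6, 3}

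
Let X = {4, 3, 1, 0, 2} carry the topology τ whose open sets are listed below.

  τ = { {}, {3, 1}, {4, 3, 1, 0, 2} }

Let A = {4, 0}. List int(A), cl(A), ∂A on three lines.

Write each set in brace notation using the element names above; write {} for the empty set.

opens ⊆ A: {}; union → int = {}
complement {3, 1, 2}; its interior {3, 1}; cl(A) = X∖{3, 1} = {4, 0, 2}
boundary = {4, 0, 2} ∖ {} = {4, 0, 2}

int(A) = {}
cl(A)  = {4, 0, 2}
∂A     = {4, 0, 2}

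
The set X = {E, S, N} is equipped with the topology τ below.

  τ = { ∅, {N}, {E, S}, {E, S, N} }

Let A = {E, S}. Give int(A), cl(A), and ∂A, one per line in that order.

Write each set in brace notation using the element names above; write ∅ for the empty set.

open subsets of A: ∅, {E, S}; so int(A) = {E, S}
closure: X∖int(X∖A) = X∖{N} = {E, S}
∂A = {E, S} minus {E, S} = ∅

int(A) = {E, S}
cl(A)  = {E, S}
∂A     = ∅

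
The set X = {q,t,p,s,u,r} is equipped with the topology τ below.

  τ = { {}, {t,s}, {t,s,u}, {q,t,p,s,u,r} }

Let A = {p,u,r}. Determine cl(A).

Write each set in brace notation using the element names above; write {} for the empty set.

X∖A={q,t,s}, int(X∖A)={t,s}, hence cl(A)={q,p,u,r}

{q,p,u,r}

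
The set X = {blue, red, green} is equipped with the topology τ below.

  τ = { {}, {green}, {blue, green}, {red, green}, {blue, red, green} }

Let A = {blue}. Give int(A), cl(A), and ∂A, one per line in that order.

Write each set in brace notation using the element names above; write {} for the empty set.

open subsets of A: {}; so int(A) = {}
closure: X∖int(X∖A) = X∖{red, green} = {blue}
∂A = {blue} minus {} = {blue}

int(A) = {}
cl(A)  = {blue}
∂A     = {blue}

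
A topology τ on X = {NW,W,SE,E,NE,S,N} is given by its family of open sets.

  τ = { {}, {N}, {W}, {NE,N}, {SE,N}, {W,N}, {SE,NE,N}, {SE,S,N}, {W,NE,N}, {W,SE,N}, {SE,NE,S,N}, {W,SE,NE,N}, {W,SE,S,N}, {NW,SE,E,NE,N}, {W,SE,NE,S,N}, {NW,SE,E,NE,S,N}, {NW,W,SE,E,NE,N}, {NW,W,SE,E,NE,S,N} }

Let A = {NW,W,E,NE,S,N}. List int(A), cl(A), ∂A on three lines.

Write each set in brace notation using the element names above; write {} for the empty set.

int(A) = {W,NE,N}
cl(A)  = {NW,W,SE,E,NE,S,N}
∂A     = {NW,SE,E,S}

opens ⊆ A: {}, {N}, {W}, {NE,N}, {W,N}, {W,NE,N}; union → int = {W,NE,N}
complement {SE}; its interior {}; cl(A) = X∖{} = {NW,W,SE,E,NE,S,N}
boundary = {NW,W,SE,E,NE,S,N} ∖ {W,NE,N} = {NW,SE,E,S}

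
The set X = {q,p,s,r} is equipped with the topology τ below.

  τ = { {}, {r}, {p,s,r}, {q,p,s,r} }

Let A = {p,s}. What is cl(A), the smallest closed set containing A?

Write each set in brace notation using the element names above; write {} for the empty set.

{q,p,s}

closure: X∖int(X∖A) = X∖{r} = {q,p,s}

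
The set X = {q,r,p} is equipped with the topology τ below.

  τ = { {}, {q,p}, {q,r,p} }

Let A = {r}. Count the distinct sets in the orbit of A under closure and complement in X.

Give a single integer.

closure: X∖int(X∖A) = X∖{q,p} = {r}
Let k=closure and c=complement:
  1. A     = {r}
  2. cA    = {q,p}
  3. kcA   = {q,r,p}
  4. ckcA  = {}
— saturated at 4

4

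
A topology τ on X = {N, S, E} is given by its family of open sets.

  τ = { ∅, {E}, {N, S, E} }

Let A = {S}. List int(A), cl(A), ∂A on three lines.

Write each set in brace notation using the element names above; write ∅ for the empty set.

U open, U⊆A: ∅. int(A) = ⋃ = ∅
X∖A={N, E}, int(X∖A)={E}, hence cl(A)={N, S}
∂A: remove int from cl → {N, S}

int(A) = ∅
cl(A)  = {N, S}
∂A     = {N, S}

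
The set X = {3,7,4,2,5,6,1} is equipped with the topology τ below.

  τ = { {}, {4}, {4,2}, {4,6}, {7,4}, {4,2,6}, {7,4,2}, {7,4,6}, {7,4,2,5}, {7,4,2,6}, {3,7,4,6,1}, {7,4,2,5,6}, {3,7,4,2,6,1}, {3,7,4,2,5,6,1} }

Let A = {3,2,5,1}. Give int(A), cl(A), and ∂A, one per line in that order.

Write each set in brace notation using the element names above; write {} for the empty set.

U open, U⊆A: {}. int(A) = ⋃ = {}
X∖A={7,4,6}, int(X∖A)={7,4,6}, hence cl(A)={3,2,5,1}
∂A: remove int from cl → {3,2,5,1}

int(A) = {}
cl(A)  = {3,2,5,1}
∂A     = {3,2,5,1}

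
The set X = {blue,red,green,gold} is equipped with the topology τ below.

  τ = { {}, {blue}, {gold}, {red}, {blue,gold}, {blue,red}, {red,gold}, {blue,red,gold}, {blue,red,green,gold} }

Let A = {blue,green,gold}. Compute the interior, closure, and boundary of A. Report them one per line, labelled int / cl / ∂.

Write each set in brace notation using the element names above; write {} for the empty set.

int(A) = {blue,gold}
cl(A)  = {blue,green,gold}
∂A     = {green}

U open, U⊆A: {}, {gold}, {blue}, {blue,gold}. int(A) = ⋃ = {blue,gold}
X∖A={red}, int(X∖A)={red}, hence cl(A)={blue,green,gold}
∂A: remove int from cl → {green}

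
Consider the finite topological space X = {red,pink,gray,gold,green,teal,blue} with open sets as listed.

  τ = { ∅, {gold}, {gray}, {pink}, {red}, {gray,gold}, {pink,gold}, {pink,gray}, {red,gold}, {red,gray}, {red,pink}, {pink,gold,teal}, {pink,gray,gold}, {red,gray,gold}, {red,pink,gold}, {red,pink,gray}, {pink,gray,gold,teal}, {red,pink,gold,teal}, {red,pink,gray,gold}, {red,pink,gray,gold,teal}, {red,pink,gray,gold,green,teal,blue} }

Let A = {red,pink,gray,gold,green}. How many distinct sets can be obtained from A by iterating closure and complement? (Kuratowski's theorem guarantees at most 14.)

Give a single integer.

complement {teal,blue}; its interior ∅; cl(A) = X∖∅ = {red,pink,gray,gold,green,teal,blue}
With k = closure, c = complement:
  1. A     = {red,pink,gray,gold,green}
  2. kA    = {red,pink,gray,gold,green,teal,blue}
  3. cA    = {teal,blue}
  4. ckA   = ∅
  5. kcA   = {green,teal,blue}
  6. ckcA  = {red,pink,gray,gold}
k, c of each give nothing new

6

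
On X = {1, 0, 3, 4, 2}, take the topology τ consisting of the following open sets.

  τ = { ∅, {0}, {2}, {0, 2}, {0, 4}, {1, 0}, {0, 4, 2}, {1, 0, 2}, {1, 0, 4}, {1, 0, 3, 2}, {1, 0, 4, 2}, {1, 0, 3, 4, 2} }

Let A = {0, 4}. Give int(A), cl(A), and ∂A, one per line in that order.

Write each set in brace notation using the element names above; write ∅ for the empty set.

interior: largest open inside A is {0, 4} (from ∅, {0}, {0, 4})
cl via duality: int({1, 3, 2}) = {2}, so X∖{2} = {1, 0, 3, 4}
cl∖int = {1, 3}

int(A) = {0, 4}
cl(A)  = {1, 0, 3, 4}
∂A     = {1, 3}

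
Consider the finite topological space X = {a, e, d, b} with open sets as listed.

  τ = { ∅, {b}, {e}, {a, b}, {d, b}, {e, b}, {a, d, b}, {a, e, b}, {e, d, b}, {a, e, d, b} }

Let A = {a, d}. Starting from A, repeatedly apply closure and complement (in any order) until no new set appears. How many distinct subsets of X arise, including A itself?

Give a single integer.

X∖A={e, b}, int(X∖A)={e, b}, hence cl(A)={a, d}
Orbit (k=closure, c=complement):
  1. A     = {a, d}
  2. cA    = {e, b}
  3. kcA   = {a, e, d, b}
  4. ckcA  = ∅
(closed under both — stop)

4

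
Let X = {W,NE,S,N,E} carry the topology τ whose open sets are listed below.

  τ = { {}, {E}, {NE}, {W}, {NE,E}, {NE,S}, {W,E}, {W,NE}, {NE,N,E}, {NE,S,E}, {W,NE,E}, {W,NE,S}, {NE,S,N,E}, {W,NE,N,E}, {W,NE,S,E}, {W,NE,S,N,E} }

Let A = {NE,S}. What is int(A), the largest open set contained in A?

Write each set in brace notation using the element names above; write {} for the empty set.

{NE,S}

opens ⊆ A: {}, {NE}, {NE,S}; union → int = {NE,S}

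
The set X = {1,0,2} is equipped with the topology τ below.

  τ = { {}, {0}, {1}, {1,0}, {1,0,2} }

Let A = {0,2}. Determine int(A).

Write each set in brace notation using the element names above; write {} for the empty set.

{0}

open subsets of A: {}, {0}; so int(A) = {0}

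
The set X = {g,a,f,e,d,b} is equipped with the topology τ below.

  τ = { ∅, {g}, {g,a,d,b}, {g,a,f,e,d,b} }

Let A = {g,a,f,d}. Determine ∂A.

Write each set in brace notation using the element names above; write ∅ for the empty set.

U open, U⊆A: ∅, {g}. int(A) = ⋃ = {g}
X∖A={e,b}, int(X∖A)=∅, hence cl(A)={g,a,f,e,d,b}
∂A: remove int from cl → {a,f,e,d,b}

{a,f,e,d,b}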